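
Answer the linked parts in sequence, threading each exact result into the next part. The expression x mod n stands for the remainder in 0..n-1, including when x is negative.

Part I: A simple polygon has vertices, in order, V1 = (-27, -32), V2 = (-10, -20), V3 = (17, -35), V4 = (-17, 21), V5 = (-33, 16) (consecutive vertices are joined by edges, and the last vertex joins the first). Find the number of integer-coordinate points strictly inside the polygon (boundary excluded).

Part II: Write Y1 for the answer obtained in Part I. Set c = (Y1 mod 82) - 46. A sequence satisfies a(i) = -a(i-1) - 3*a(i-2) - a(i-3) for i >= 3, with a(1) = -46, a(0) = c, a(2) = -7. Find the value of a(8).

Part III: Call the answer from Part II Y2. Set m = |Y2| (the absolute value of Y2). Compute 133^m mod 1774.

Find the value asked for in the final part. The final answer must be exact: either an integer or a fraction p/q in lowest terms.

365

Part I: cross terms: (-27*-20 - -10*-32)=220, (-10*-35 - 17*-20)=690, (17*21 - -17*-35)=-238, (-17*16 - -33*21)=421, (-33*-32 - -27*16)=1488; twice the area = |2581| = 2581; area = 2581/2; boundary points = 1 + 3 + 2 + 1 + 6 = 13; strictly interior points = area - boundary/2 + 1 = 1285; answer 1285
Part II: Y1 = 1285; c = 9; a(3) = -1*(-7) - 3*(-46) - 1*(9) = 136; iterating: a(3)=136, a(4)=-69, a(5)=-332, a(6)=403, a(7)=662, a(8)=-1539; answer -1539
Part III: Y2 = -1539; m = 1539; squarings mod 1774: 133^1=133, 133^2=1723, 133^4=827, 133^8=939, 133^16=43, 133^32=75, 133^64=303, 133^128=1335, 133^256=1129, 133^512=909, 133^1024=1371; 133^1539 = 133^1 * 133^2 * 133^512 * 133^1024 = 365 (mod 1774); answer 365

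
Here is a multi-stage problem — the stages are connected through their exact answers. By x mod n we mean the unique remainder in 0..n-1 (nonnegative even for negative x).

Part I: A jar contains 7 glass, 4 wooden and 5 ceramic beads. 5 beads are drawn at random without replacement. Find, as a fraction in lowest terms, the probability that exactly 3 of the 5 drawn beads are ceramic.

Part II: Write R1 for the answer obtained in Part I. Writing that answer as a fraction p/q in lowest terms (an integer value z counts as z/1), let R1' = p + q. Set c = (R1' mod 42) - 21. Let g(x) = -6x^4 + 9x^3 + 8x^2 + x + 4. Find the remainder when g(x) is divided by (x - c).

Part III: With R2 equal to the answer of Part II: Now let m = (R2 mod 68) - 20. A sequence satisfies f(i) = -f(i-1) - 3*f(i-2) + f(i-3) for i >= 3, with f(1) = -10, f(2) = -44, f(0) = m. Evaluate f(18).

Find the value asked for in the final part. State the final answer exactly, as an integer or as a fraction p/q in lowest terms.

-832700

Part I: total draws C(16,5) = 4368; favorable C(5,3)*C(11,2) = 550; P = 275/2184; answer 275/2184
Part II: R1 = 275/2184; threaded value p + q = 2459; c = 2; remainder = value at the root: -6*(2)^4 + 9*(2)^3 + 8*(2)^2 + 1*(2)^1 + 4 = (-96) + (72) + (32) + (2) + (4) = 14; answer 14
Part III: R2 = 14; m = -6; f(3) = -1*(-44) - 3*(-10) + 1*(-6) = 68; iterating: f(3)=68, f(4)=54, f(5)=-302, f(6)=208, f(7)=752, f(8)=-1678, f(9)=-370, f(10)=6156, f(11)=-6724, f(12)=-12114, f(13)=38442, f(14)=-8824, f(15)=-118616, f(16)=183530, f(17)=163494, f(18)=-832700; answer -832700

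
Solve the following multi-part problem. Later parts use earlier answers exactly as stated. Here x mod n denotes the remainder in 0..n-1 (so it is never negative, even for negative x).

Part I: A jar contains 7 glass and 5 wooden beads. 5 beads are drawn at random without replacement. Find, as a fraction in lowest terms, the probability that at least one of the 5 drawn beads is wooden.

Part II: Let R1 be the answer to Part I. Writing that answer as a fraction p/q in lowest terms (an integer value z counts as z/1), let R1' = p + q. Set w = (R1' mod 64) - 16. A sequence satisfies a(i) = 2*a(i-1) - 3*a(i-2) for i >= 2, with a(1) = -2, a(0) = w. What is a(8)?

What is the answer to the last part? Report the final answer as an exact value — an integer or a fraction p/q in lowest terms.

Part I: total draws C(12,5) = 792; complement C(7,5) = 21; favorable 792 - 21 = 771; P = 257/264; answer 257/264
Part II: R1 = 257/264; threaded value p + q = 521; w = -7; a(2) = 2*(-2) - 3*(-7) = 17; iterating: a(2)=17, a(3)=40, a(4)=29, a(5)=-62, a(6)=-211, a(7)=-236, a(8)=161; answer 161

161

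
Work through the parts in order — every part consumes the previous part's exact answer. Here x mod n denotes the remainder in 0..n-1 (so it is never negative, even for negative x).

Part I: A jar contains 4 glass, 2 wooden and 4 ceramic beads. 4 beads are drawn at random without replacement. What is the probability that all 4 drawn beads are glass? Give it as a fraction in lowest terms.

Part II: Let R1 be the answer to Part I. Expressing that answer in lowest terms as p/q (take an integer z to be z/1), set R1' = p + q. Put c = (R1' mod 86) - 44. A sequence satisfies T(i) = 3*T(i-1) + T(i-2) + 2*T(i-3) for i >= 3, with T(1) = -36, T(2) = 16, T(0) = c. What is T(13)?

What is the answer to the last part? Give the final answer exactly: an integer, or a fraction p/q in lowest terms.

Part I: total draws C(10,4) = 210; favorable C(4,4) = 1; P = 1/210; answer 1/210
Part II: R1 = 1/210; threaded value p + q = 211; c = -5; T(3) = 3*(16) + 1*(-36) + 2*(-5) = 2; iterating: T(3)=2, T(4)=-50, T(5)=-116, T(6)=-394, T(7)=-1398, T(8)=-4820, T(9)=-16646, T(10)=-57554, T(11)=-198948, T(12)=-687690, T(13)=-2377126; answer -2377126

-2377126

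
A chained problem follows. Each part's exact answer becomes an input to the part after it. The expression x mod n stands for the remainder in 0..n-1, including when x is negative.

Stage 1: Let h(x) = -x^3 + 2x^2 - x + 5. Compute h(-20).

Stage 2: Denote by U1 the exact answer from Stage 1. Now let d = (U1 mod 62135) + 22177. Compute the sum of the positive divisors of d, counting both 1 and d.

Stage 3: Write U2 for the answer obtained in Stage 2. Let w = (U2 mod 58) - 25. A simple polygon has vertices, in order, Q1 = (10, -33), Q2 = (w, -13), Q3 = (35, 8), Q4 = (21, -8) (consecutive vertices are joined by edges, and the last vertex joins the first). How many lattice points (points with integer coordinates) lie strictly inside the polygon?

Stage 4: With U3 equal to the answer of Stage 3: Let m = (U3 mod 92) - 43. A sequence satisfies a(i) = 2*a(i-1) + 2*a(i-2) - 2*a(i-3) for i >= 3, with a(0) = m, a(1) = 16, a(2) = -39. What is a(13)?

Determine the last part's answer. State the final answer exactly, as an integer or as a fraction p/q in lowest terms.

Stage 1: -1*(-20)^3 + 2*(-20)^2 - 1*(-20)^1 + 5 = (8000) + (800) + (20) + (5) = 8825; answer 8825
Stage 2: U1 = 8825; d = 31002; 31002 = 2 * 3 * 5167; sigma = (1 + 2) * (1 + 3) * (1 + 5167) = 3 * 4 * 5168 = 62016; answer 62016
Stage 3: U2 = 62016; w = -11; cross terms: (10*-13 - -11*-33)=-493, (-11*8 - 35*-13)=367, (35*-8 - 21*8)=-448, (21*-33 - 10*-8)=-613; twice the area = |-1187| = 1187; area = 1187/2; boundary points = 1 + 1 + 2 + 1 = 5; strictly interior points = area - boundary/2 + 1 = 592; answer 592
Stage 4: U3 = 592; m = -3; a(3) = 2*(-39) + 2*(16) - 2*(-3) = -40; iterating: a(3)=-40, a(4)=-190, a(5)=-382, a(6)=-1064, a(7)=-2512, a(8)=-6388, a(9)=-15672, a(10)=-39096, a(11)=-96760, a(12)=-240368, a(13)=-596064; answer -596064

-596064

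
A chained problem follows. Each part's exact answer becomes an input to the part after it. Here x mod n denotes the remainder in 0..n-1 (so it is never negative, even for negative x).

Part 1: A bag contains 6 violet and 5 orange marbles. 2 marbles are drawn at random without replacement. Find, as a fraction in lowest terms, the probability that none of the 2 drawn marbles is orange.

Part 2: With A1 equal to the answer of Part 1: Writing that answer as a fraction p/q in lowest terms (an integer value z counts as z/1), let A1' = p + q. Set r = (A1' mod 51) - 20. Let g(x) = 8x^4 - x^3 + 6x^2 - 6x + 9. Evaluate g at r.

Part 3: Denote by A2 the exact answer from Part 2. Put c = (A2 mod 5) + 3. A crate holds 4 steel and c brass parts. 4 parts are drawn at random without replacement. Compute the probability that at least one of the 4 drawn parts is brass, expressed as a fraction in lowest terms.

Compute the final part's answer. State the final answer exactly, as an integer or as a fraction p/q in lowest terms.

Part 1: total draws C(11,2) = 55; favorable C(6,2) = 15; P = 3/11; answer 3/11
Part 2: A1 = 3/11; threaded value p + q = 14; r = -6; 8*(-6)^4 - 1*(-6)^3 + 6*(-6)^2 - 6*(-6)^1 + 9 = (10368) + (216) + (216) + (36) + (9) = 10845; answer 10845
Part 3: A2 = 10845; c = 3; total draws C(7,4) = 35; complement C(4,4) = 1; favorable 35 - 1 = 34; P = 34/35; answer 34/35

34/35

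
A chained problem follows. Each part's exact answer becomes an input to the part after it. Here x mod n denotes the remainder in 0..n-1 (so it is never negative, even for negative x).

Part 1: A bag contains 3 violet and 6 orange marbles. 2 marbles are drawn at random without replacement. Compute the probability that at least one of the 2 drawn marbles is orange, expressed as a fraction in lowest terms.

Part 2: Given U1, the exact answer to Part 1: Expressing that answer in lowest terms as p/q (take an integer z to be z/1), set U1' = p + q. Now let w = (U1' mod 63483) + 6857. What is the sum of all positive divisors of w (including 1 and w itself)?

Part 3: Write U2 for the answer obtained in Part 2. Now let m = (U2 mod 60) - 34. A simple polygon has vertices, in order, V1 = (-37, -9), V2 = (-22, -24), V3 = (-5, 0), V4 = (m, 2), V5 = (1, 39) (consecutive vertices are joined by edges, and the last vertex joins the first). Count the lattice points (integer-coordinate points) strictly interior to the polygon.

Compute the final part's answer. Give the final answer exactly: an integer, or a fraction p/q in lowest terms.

Part 1: total draws C(9,2) = 36; complement C(3,2) = 3; favorable 36 - 3 = 33; P = 11/12; answer 11/12
Part 2: U1 = 11/12; threaded value p + q = 23; w = 6880; 6880 = 2^5 * 5 * 43; sigma = (1 + 2 + 4 + 8 + 16 + 32) * (1 + 5) * (1 + 43) = 63 * 6 * 44 = 16632; answer 16632
Part 3: U2 = 16632; m = -22; cross terms: (-37*-24 - -22*-9)=690, (-22*0 - -5*-24)=-120, (-5*2 - -22*0)=-10, (-22*39 - 1*2)=-860, (1*-9 - -37*39)=1434; twice the area = |1134| = 1134; area = 567; boundary points = 15 + 1 + 1 + 1 + 2 = 20; strictly interior points = area - boundary/2 + 1 = 558; answer 558

558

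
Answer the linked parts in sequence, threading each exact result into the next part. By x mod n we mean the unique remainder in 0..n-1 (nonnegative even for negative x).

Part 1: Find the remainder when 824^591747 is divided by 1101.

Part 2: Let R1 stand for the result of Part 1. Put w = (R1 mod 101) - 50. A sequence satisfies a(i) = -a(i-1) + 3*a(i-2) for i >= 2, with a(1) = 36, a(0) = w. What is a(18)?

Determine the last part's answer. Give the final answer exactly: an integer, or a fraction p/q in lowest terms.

10026468

Part 1: squarings mod 1101: 824^1=824, 824^2=760, 824^4=676, 824^8=61, 824^16=418, 824^32=766, 824^64=1024, 824^128=424, 824^256=313, 824^512=1081, 824^1024=400, 824^2048=355, 824^4096=511, 824^8192=184, 824^16384=826, 824^32768=757, 824^65536=529, 824^131072=187, 824^262144=838, 824^524288=907; 824^591747 = 824^1 * 824^2 * 824^128 * 824^256 * 824^512 * 824^1024 * 824^65536 * 824^524288 = 86 (mod 1101); answer 86
Part 2: R1 = 86; w = 36; a(2) = -1*(36) + 3*(36) = 72; iterating: a(2)=72, a(3)=36, a(4)=180, a(5)=-72, a(6)=612, a(7)=-828, a(8)=2664, a(9)=-5148, a(10)=13140, a(11)=-28584, a(12)=68004, a(13)=-153756, a(14)=357768, a(15)=-819036, a(16)=1892340, a(17)=-4349448, a(18)=10026468; answer 10026468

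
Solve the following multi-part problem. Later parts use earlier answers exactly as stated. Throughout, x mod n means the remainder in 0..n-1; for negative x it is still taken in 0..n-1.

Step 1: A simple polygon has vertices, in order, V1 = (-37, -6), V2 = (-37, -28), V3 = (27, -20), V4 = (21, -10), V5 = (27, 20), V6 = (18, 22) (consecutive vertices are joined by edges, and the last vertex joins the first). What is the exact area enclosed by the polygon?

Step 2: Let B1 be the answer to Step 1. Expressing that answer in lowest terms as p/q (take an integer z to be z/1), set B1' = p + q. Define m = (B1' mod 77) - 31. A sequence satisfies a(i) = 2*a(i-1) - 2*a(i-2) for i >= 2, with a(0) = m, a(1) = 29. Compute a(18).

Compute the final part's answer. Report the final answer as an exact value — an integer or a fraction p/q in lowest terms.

Step 1: cross terms: (-37*-28 - -37*-6)=814, (-37*-20 - 27*-28)=1496, (27*-10 - 21*-20)=150, (21*20 - 27*-10)=690, (27*22 - 18*20)=234, (18*-6 - -37*22)=706; twice the area = |4090| = 4090; area = 2045; answer 2045
Step 2: B1 = 2045; threaded value p + q = 2046; m = 13; a(2) = 2*(29) - 2*(13) = 32; iterating: a(2)=32, a(3)=6, a(4)=-52, a(5)=-116, a(6)=-128, a(7)=-24, a(8)=208, a(9)=464, a(10)=512, a(11)=96, a(12)=-832, a(13)=-1856, a(14)=-2048, a(15)=-384, a(16)=3328, a(17)=7424, a(18)=8192; answer 8192

8192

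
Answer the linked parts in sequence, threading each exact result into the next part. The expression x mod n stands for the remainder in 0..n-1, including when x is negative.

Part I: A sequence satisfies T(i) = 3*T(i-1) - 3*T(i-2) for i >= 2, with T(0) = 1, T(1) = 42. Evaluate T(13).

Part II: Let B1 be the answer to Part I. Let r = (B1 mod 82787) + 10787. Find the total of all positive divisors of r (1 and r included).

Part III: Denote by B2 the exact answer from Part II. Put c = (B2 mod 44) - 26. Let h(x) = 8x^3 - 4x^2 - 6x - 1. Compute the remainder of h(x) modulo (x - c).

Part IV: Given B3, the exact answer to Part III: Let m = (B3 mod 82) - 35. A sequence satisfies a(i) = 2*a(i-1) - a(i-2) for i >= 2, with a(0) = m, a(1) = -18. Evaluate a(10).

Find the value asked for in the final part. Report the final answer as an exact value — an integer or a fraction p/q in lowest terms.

-234

Part I: T(2) = 3*(42) - 3*(1) = 123; iterating: T(2)=123, T(3)=243, T(4)=360, T(5)=351, T(6)=-27, T(7)=-1134, T(8)=-3321, T(9)=-6561, T(10)=-9720, T(11)=-9477, T(12)=729, T(13)=30618; answer 30618
Part II: B1 = 30618; r = 41405; 41405 = 5 * 7^2 * 13^2; sigma = (1 + 5) * (1 + 7 + 49) * (1 + 13 + 169) = 6 * 57 * 183 = 62586; answer 62586
Part III: B2 = 62586; c = -8; remainder = value at the root: 8*(-8)^3 - 4*(-8)^2 - 6*(-8)^1 - 1 = (-4096) + (-256) + (48) + (-1) = -4305; answer -4305
Part IV: B3 = -4305; m = 6; a(2) = 2*(-18) - 1*(6) = -42; iterating: a(2)=-42, a(3)=-66, a(4)=-90, a(5)=-114, a(6)=-138, a(7)=-162, a(8)=-186, a(9)=-210, a(10)=-234; answer -234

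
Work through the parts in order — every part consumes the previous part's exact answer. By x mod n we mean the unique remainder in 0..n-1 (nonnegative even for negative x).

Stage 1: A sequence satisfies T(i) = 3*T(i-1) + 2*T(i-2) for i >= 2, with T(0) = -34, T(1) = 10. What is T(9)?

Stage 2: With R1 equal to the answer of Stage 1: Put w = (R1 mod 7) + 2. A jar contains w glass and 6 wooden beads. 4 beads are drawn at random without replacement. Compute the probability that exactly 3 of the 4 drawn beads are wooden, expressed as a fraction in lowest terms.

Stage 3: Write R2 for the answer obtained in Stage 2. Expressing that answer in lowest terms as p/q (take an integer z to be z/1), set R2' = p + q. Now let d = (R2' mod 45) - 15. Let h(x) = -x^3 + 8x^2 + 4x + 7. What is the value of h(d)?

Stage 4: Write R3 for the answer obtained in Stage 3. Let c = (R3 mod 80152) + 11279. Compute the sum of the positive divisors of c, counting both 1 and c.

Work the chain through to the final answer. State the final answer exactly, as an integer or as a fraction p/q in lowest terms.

Stage 1: T(2) = 3*(10) + 2*(-34) = -38; iterating: T(2)=-38, T(3)=-94, T(4)=-358, T(5)=-1262, T(6)=-4502, T(7)=-16030, T(8)=-57094, T(9)=-203342; answer -203342
Stage 2: R1 = -203342; w = 3; total draws C(9,4) = 126; favorable C(6,3)*C(3,1) = 60; P = 10/21; answer 10/21
Stage 3: R2 = 10/21; threaded value p + q = 31; d = 16; -1*(16)^3 + 8*(16)^2 + 4*(16)^1 + 7 = (-4096) + (2048) + (64) + (7) = -1977; answer -1977
Stage 4: R3 = -1977; c = 89454; 89454 = 2 * 3 * 17 * 877; sigma = (1 + 2) * (1 + 3) * (1 + 17) * (1 + 877) = 3 * 4 * 18 * 878 = 189648; answer 189648

189648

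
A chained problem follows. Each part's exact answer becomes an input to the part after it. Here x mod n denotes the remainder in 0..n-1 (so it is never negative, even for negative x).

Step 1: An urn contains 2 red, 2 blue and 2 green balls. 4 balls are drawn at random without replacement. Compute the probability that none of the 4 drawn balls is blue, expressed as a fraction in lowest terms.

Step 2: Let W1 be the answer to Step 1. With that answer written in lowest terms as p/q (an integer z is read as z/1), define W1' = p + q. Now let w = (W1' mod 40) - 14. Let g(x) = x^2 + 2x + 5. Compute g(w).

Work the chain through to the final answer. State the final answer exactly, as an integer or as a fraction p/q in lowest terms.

13

Step 1: total draws C(6,4) = 15; favorable C(4,4) = 1; P = 1/15; answer 1/15
Step 2: W1 = 1/15; threaded value p + q = 16; w = 2; 1*(2)^2 + 2*(2)^1 + 5 = (4) + (4) + (5) = 13; answer 13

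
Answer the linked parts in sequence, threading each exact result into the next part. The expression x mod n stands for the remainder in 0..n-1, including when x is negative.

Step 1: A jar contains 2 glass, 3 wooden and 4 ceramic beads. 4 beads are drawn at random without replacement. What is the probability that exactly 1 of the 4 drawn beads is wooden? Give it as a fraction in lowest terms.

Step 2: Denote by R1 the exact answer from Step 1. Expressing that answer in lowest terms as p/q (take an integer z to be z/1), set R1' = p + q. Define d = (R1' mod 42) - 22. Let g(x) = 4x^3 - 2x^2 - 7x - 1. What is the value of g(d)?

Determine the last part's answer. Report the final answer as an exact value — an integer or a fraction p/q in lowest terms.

Step 1: total draws C(9,4) = 126; favorable C(3,1)*C(6,3) = 60; P = 10/21; answer 10/21
Step 2: R1 = 10/21; threaded value p + q = 31; d = 9; 4*(9)^3 - 2*(9)^2 - 7*(9)^1 - 1 = (2916) + (-162) + (-63) + (-1) = 2690; answer 2690

2690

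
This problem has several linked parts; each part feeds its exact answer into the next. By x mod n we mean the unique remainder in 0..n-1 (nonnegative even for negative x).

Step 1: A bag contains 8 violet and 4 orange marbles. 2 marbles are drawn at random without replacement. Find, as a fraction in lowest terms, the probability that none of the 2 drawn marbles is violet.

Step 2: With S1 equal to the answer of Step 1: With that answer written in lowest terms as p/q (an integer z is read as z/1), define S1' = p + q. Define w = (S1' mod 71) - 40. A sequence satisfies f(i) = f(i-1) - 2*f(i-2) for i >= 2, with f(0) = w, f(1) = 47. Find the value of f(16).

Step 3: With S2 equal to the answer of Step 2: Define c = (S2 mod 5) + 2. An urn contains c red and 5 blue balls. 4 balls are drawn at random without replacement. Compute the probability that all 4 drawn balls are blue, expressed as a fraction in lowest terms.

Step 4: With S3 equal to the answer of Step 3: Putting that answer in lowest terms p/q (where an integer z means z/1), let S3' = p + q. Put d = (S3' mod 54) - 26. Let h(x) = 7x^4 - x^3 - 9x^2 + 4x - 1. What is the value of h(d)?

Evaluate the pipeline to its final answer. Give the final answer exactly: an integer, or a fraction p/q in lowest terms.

Step 1: total draws C(12,2) = 66; favorable C(4,2) = 6; P = 1/11; answer 1/11
Step 2: S1 = 1/11; threaded value p + q = 12; w = -28; f(2) = 1*(47) - 2*(-28) = 103; iterating: f(2)=103, f(3)=9, f(4)=-197, f(5)=-215, f(6)=179, f(7)=609, f(8)=251, f(9)=-967, f(10)=-1469, f(11)=465, f(12)=3403, f(13)=2473, f(14)=-4333, f(15)=-9279, f(16)=-613; answer -613
Step 3: S2 = -613; c = 4; total draws C(9,4) = 126; favorable C(5,4) = 5; P = 5/126; answer 5/126
Step 4: S3 = 5/126; threaded value p + q = 131; d = -3; 7*(-3)^4 - 1*(-3)^3 - 9*(-3)^2 + 4*(-3)^1 - 1 = (567) + (27) + (-81) + (-12) + (-1) = 500; answer 500

500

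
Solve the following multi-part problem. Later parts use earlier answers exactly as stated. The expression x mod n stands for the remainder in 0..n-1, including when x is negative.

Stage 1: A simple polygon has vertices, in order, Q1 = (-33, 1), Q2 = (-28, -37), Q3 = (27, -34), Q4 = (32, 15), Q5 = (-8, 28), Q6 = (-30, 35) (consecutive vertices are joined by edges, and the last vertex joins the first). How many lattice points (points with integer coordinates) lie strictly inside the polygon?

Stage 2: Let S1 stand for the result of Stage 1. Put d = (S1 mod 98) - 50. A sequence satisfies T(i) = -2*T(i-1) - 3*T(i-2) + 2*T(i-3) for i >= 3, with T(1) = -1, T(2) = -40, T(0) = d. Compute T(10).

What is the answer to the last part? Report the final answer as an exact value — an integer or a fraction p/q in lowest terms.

Stage 1: cross terms: (-33*-37 - -28*1)=1249, (-28*-34 - 27*-37)=1951, (27*15 - 32*-34)=1493, (32*28 - -8*15)=1016, (-8*35 - -30*28)=560, (-30*1 - -33*35)=1125; twice the area = |7394| = 7394; area = 3697; boundary points = 1 + 1 + 1 + 1 + 1 + 1 = 6; strictly interior points = area - boundary/2 + 1 = 3695; answer 3695
Stage 2: S1 = 3695; d = 19; T(3) = -2*(-40) - 3*(-1) + 2*(19) = 121; iterating: T(3)=121, T(4)=-124, T(5)=-195, T(6)=1004, T(7)=-1671, T(8)=-60, T(9)=7141, T(10)=-17444; answer -17444

-17444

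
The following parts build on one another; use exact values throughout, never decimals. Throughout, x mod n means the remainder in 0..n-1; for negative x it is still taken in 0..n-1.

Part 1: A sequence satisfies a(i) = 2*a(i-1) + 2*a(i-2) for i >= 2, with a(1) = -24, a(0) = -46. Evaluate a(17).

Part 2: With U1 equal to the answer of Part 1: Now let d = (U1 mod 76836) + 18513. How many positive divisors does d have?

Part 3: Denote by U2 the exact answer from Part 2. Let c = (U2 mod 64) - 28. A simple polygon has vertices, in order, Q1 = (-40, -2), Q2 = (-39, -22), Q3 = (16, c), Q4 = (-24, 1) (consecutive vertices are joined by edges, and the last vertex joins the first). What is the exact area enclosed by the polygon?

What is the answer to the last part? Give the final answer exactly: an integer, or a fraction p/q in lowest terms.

809

Part 1: a(2) = 2*(-24) + 2*(-46) = -140; iterating: a(2)=-140, a(3)=-328, a(4)=-936, a(5)=-2528, a(6)=-6928, a(7)=-18912, a(8)=-51680, a(9)=-141184, a(10)=-385728, a(11)=-1053824, a(12)=-2879104, a(13)=-7865856, a(14)=-21489920, a(15)=-58711552, a(16)=-160402944, a(17)=-438228992; answer -438228992
Part 2: U1 = -438228992; d = 62065; 62065 = 5 * 12413; number of divisors = (1+1) * (1+1) = 4; answer 4
Part 3: U2 = 4; c = -24; cross terms: (-40*-22 - -39*-2)=802, (-39*-24 - 16*-22)=1288, (16*1 - -24*-24)=-560, (-24*-2 - -40*1)=88; twice the area = |1618| = 1618; area = 809; answer 809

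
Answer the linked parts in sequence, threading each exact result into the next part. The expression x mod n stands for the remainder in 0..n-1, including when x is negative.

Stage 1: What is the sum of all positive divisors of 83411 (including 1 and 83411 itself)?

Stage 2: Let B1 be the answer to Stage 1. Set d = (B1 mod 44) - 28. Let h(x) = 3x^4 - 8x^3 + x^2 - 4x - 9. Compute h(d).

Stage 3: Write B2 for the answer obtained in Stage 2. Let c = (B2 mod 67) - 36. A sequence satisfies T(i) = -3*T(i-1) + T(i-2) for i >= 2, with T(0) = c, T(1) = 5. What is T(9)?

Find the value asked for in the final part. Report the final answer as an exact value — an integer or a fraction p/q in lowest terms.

163025

Stage 1: 83411 = 239 * 349; sigma = (1 + 239) * (1 + 349) = 240 * 350 = 84000; answer 84000
Stage 2: B1 = 84000; d = -24; 3*(-24)^4 - 8*(-24)^3 + 1*(-24)^2 - 4*(-24)^1 - 9 = (995328) + (110592) + (576) + (96) + (-9) = 1106583; answer 1106583
Stage 3: B2 = 1106583; c = -25; T(2) = -3*(5) + 1*(-25) = -40; iterating: T(2)=-40, T(3)=125, T(4)=-415, T(5)=1370, T(6)=-4525, T(7)=14945, T(8)=-49360, T(9)=163025; answer 163025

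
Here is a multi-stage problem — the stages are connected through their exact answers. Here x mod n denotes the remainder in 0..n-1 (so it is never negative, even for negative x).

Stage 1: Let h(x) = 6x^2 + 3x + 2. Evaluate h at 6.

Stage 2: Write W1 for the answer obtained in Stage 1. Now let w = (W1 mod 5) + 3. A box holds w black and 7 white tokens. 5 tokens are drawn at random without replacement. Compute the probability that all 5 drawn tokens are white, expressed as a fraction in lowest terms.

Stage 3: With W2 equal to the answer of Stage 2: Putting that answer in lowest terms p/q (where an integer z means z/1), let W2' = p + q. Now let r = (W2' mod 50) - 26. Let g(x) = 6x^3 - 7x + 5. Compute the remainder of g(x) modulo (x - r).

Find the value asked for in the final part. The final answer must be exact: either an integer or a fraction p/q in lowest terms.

-136

Stage 1: 6*(6)^2 + 3*(6)^1 + 2 = (216) + (18) + (2) = 236; answer 236
Stage 2: W1 = 236; w = 4; total draws C(11,5) = 462; favorable C(7,5) = 21; P = 1/22; answer 1/22
Stage 3: W2 = 1/22; threaded value p + q = 23; r = -3; remainder = value at the root: 6*(-3)^3 - 7*(-3)^1 + 5 = (-162) + (21) + (5) = -136; answer -136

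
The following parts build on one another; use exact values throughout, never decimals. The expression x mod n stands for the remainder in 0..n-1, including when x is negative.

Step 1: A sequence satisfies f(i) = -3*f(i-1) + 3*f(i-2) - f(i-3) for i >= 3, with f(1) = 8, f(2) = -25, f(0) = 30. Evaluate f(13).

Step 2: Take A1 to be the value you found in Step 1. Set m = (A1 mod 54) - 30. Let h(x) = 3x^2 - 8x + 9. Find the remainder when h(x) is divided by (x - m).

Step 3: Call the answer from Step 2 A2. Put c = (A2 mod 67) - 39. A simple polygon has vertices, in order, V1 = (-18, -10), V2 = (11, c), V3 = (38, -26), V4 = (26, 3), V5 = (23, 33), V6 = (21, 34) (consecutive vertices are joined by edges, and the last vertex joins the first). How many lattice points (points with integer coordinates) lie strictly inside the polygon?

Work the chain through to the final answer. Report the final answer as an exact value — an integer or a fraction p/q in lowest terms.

944

Step 1: f(3) = -3*(-25) + 3*(8) - 1*(30) = 69; iterating: f(3)=69, f(4)=-290, f(5)=1102, f(6)=-4245, f(7)=16331, f(8)=-62830, f(9)=241728, f(10)=-930005, f(11)=3578029, f(12)=-13765830, f(13)=52961582; answer 52961582
Step 2: A1 = 52961582; m = -28; remainder = value at the root: 3*(-28)^2 - 8*(-28)^1 + 9 = (2352) + (224) + (9) = 2585; answer 2585
Step 3: A2 = 2585; c = 0; cross terms: (-18*0 - 11*-10)=110, (11*-26 - 38*0)=-286, (38*3 - 26*-26)=790, (26*33 - 23*3)=789, (23*34 - 21*33)=89, (21*-10 - -18*34)=402; twice the area = |1894| = 1894; area = 947; boundary points = 1 + 1 + 1 + 3 + 1 + 1 = 8; strictly interior points = area - boundary/2 + 1 = 944; answer 944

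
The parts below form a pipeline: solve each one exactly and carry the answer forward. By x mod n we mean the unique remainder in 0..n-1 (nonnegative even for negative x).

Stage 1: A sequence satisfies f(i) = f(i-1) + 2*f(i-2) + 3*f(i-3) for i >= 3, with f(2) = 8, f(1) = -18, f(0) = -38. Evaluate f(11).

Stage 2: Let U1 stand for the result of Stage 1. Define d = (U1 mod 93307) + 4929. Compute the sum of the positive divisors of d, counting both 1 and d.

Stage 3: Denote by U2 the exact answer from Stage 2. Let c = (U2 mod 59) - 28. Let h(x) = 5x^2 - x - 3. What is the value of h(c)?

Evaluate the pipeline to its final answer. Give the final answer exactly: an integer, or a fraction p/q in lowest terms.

Stage 1: f(3) = 1*(8) + 2*(-18) + 3*(-38) = -142; iterating: f(3)=-142, f(4)=-180, f(5)=-440, f(6)=-1226, f(7)=-2646, f(8)=-6418, f(9)=-15388, f(10)=-36162, f(11)=-86192; answer -86192
Stage 2: U1 = -86192; d = 12044; 12044 = 2^2 * 3011; sigma = (1 + 2 + 4) * (1 + 3011) = 7 * 3012 = 21084; answer 21084
Stage 3: U2 = 21084; c = -7; 5*(-7)^2 - 1*(-7)^1 - 3 = (245) + (7) + (-3) = 249; answer 249

249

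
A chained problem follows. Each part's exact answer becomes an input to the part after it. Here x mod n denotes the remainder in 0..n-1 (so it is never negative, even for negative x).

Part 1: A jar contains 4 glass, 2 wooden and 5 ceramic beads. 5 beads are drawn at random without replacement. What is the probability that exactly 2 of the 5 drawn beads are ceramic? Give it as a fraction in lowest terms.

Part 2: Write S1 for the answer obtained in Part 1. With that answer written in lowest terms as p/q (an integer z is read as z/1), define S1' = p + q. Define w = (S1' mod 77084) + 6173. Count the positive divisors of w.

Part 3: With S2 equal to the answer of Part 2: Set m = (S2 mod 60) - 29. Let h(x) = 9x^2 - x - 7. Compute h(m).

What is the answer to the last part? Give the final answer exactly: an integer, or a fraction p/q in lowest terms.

1527

Part 1: total draws C(11,5) = 462; favorable C(5,2)*C(6,3) = 200; P = 100/231; answer 100/231
Part 2: S1 = 100/231; threaded value p + q = 331; w = 6504; 6504 = 2^3 * 3 * 271; number of divisors = (3+1) * (1+1) * (1+1) = 16; answer 16
Part 3: S2 = 16; m = -13; 9*(-13)^2 - 1*(-13)^1 - 7 = (1521) + (13) + (-7) = 1527; answer 1527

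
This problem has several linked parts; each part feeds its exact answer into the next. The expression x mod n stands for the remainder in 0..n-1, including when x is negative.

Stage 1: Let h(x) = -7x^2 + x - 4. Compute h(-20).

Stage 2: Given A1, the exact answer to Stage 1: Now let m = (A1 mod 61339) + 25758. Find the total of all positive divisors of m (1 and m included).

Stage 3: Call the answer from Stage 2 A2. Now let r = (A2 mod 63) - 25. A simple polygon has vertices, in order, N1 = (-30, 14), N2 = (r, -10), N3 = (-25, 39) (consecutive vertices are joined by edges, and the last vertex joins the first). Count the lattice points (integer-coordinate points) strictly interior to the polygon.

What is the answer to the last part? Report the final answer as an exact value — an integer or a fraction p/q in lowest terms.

Stage 1: -7*(-20)^2 + 1*(-20)^1 - 4 = (-2800) + (-20) + (-4) = -2824; answer -2824
Stage 2: A1 = -2824; m = 84273; 84273 = 3 * 7 * 4013; sigma = (1 + 3) * (1 + 7) * (1 + 4013) = 4 * 8 * 4014 = 128448; answer 128448
Stage 3: A2 = 128448; r = 29; cross terms: (-30*-10 - 29*14)=-106, (29*39 - -25*-10)=881, (-25*14 - -30*39)=820; twice the area = |1595| = 1595; area = 1595/2; boundary points = 1 + 1 + 5 = 7; strictly interior points = area - boundary/2 + 1 = 795; answer 795

795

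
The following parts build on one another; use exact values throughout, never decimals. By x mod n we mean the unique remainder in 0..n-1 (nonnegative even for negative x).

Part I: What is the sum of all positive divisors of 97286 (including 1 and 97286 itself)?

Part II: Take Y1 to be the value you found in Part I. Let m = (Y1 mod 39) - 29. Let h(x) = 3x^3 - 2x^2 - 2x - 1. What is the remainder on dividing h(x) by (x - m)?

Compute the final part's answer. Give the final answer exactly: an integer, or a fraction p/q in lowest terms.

Part I: 97286 = 2 * 7 * 6949; sigma = (1 + 2) * (1 + 7) * (1 + 6949) = 3 * 8 * 6950 = 166800; answer 166800
Part II: Y1 = 166800; m = 7; remainder = value at the root: 3*(7)^3 - 2*(7)^2 - 2*(7)^1 - 1 = (1029) + (-98) + (-14) + (-1) = 916; answer 916

916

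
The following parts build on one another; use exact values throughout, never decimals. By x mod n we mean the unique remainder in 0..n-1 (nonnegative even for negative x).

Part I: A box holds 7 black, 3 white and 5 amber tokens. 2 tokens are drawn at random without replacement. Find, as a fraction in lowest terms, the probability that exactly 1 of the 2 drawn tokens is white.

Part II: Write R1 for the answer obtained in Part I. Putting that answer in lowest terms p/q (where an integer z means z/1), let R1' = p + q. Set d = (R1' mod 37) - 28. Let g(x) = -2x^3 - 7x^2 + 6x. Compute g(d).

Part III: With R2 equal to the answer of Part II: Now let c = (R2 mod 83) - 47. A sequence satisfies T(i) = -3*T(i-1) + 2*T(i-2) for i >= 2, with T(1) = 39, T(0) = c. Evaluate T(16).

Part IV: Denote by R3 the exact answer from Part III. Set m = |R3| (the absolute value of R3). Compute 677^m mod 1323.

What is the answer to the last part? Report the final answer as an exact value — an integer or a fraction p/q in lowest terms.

815

Part I: total draws C(15,2) = 105; favorable C(3,1)*C(12,1) = 36; P = 12/35; answer 12/35
Part II: R1 = 12/35; threaded value p + q = 47; d = -18; -2*(-18)^3 - 7*(-18)^2 + 6*(-18)^1 = (11664) + (-2268) + (-108) = 9288; answer 9288
Part III: R2 = 9288; c = 28; T(2) = -3*(39) + 2*(28) = -61; iterating: T(2)=-61, T(3)=261, T(4)=-905, T(5)=3237, T(6)=-11521, T(7)=41037, T(8)=-146153, T(9)=520533, T(10)=-1853905, T(11)=6602781, T(12)=-23516153, T(13)=83754021, T(14)=-298294369, T(15)=1062391149, T(16)=-3783762185; answer -3783762185
Part IV: R3 = -3783762185; m = 3783762185; squarings mod 1323: 677^1=677, 677^2=571, 677^4=583, 677^8=1201, 677^16=331, 677^32=1075, 677^64=646, 677^128=571, 677^256=583, 677^512=1201, 677^1024=331, 677^2048=1075, 677^4096=646, 677^8192=571, 677^16384=583, 677^32768=1201, 677^65536=331, 677^131072=1075, 677^262144=646, 677^524288=571, 677^1048576=583, 677^2097152=1201, 677^4194304=331, 677^8388608=1075, 677^16777216=646, 677^33554432=571, 677^67108864=583, 677^134217728=1201, 677^268435456=331, 677^536870912=1075, 677^1073741824=646, 677^2147483648=571; 677^3783762185 = 677^1 * 677^8 * 677^256 * 677^8192 * 677^32768 * 677^65536 * 677^131072 * 677^262144 * 677^8388608 * 677^16777216 * 677^536870912 * 677^1073741824 * 677^2147483648 = 815 (mod 1323); answer 815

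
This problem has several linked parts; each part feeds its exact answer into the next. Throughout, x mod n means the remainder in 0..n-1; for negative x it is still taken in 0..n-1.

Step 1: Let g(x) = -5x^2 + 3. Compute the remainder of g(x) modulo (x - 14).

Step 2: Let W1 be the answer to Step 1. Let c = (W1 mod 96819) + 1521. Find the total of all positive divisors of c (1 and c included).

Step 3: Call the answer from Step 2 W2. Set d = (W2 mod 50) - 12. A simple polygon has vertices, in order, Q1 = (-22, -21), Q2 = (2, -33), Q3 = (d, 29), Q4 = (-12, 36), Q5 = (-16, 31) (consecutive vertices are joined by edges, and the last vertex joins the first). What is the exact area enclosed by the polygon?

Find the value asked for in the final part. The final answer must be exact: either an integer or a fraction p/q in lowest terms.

Step 1: remainder = value at the root: -5*(14)^2 + 3 = (-980) + (3) = -977; answer -977
Step 2: W1 = -977; c = 97363; 97363 = 7^2 * 1987; sigma = (1 + 7 + 49) * (1 + 1987) = 57 * 1988 = 113316; answer 113316
Step 3: W2 = 113316; d = 4; cross terms: (-22*-33 - 2*-21)=768, (2*29 - 4*-33)=190, (4*36 - -12*29)=492, (-12*31 - -16*36)=204, (-16*-21 - -22*31)=1018; twice the area = |2672| = 2672; area = 1336; answer 1336

1336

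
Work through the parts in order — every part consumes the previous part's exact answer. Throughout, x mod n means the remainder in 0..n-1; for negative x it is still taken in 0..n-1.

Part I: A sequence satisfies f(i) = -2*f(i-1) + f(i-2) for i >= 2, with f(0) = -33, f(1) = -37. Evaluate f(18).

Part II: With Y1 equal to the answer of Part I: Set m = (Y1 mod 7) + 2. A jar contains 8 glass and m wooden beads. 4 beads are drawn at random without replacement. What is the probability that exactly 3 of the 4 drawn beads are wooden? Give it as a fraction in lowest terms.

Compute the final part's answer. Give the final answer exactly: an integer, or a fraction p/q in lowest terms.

32/495

Part I: f(2) = -2*(-37) + 1*(-33) = 41; iterating: f(2)=41, f(3)=-119, f(4)=279, f(5)=-677, f(6)=1633, f(7)=-3943, f(8)=9519, f(9)=-22981, f(10)=55481, f(11)=-133943, f(12)=323367, f(13)=-780677, f(14)=1884721, f(15)=-4550119, f(16)=10984959, f(17)=-26520037, f(18)=64025033; answer 64025033
Part II: Y1 = 64025033; m = 4; total draws C(12,4) = 495; favorable C(4,3)*C(8,1) = 32; P = 32/495; answer 32/495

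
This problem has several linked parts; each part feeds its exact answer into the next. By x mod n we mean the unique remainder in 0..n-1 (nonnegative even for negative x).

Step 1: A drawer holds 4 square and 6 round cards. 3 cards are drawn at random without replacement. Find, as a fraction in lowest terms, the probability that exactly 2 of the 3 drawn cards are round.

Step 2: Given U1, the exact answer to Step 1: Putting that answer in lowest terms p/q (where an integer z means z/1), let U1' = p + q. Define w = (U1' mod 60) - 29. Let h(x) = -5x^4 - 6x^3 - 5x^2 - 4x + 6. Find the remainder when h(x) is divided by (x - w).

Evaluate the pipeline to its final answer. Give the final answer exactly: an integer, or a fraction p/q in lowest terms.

-2182694

Step 1: total draws C(10,3) = 120; favorable C(6,2)*C(4,1) = 60; P = 1/2; answer 1/2
Step 2: U1 = 1/2; threaded value p + q = 3; w = -26; remainder = value at the root: -5*(-26)^4 - 6*(-26)^3 - 5*(-26)^2 - 4*(-26)^1 + 6 = (-2284880) + (105456) + (-3380) + (104) + (6) = -2182694; answer -2182694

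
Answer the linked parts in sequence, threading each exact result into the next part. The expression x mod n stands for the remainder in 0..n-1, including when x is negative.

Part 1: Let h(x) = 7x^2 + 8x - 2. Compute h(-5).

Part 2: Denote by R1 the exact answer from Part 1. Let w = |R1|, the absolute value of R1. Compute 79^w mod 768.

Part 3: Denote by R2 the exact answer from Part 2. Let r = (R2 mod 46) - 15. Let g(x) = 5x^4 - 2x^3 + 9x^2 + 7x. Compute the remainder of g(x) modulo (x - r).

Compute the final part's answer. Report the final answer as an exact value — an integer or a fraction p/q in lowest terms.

1524

Part 1: 7*(-5)^2 + 8*(-5)^1 - 2 = (175) + (-40) + (-2) = 133; answer 133
Part 2: R1 = 133; w = 133; squarings mod 768: 79^1=79, 79^2=97, 79^4=193, 79^8=385, 79^16=1, 79^32=1, 79^64=1, 79^128=1; 79^133 = 79^1 * 79^4 * 79^128 = 655 (mod 768); answer 655
Part 3: R2 = 655; r = -4; remainder = value at the root: 5*(-4)^4 - 2*(-4)^3 + 9*(-4)^2 + 7*(-4)^1 = (1280) + (128) + (144) + (-28) = 1524; answer 1524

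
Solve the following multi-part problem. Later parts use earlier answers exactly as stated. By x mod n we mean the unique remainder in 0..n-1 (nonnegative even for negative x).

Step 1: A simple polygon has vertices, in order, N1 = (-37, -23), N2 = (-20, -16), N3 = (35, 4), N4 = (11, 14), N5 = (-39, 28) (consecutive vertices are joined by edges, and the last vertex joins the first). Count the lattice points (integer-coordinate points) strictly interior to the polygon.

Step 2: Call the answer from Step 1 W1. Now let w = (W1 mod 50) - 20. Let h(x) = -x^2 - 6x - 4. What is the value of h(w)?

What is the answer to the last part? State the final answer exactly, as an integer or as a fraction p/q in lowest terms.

4

Step 1: cross terms: (-37*-16 - -20*-23)=132, (-20*4 - 35*-16)=480, (35*14 - 11*4)=446, (11*28 - -39*14)=854, (-39*-23 - -37*28)=1933; twice the area = |3845| = 3845; area = 3845/2; boundary points = 1 + 5 + 2 + 2 + 1 = 11; strictly interior points = area - boundary/2 + 1 = 1918; answer 1918
Step 2: W1 = 1918; w = -2; -1*(-2)^2 - 6*(-2)^1 - 4 = (-4) + (12) + (-4) = 4; answer 4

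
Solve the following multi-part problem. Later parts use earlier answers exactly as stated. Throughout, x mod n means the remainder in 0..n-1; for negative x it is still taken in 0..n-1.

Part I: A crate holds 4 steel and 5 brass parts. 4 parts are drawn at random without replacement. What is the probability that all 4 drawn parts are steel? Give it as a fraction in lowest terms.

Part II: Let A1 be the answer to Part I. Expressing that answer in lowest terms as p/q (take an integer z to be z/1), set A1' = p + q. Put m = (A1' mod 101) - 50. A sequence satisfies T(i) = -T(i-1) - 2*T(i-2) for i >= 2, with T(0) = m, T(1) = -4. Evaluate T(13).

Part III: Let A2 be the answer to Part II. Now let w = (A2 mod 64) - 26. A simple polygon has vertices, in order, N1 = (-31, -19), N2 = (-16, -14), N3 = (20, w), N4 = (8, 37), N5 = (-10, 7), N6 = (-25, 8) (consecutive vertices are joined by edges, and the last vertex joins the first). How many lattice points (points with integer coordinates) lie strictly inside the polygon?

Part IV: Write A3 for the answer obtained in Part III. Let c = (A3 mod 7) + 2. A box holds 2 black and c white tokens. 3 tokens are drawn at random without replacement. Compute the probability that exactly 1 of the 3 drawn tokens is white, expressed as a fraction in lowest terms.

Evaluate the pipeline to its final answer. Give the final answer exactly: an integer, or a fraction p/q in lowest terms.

1/2

Part I: total draws C(9,4) = 126; favorable C(4,4) = 1; P = 1/126; answer 1/126
Part II: A1 = 1/126; threaded value p + q = 127; m = -24; T(2) = -1*(-4) - 2*(-24) = 52; iterating: T(2)=52, T(3)=-44, T(4)=-60, T(5)=148, T(6)=-28, T(7)=-268, T(8)=324, T(9)=212, T(10)=-860, T(11)=436, T(12)=1284, T(13)=-2156; answer -2156
Part III: A2 = -2156; w = -6; cross terms: (-31*-14 - -16*-19)=130, (-16*-6 - 20*-14)=376, (20*37 - 8*-6)=788, (8*7 - -10*37)=426, (-10*8 - -25*7)=95, (-25*-19 - -31*8)=723; twice the area = |2538| = 2538; area = 1269; boundary points = 5 + 4 + 1 + 6 + 1 + 3 = 20; strictly interior points = area - boundary/2 + 1 = 1260; answer 1260
Part IV: A3 = 1260; c = 2; total draws C(4,3) = 4; favorable C(2,1)*C(2,2) = 2; P = 1/2; answer 1/2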